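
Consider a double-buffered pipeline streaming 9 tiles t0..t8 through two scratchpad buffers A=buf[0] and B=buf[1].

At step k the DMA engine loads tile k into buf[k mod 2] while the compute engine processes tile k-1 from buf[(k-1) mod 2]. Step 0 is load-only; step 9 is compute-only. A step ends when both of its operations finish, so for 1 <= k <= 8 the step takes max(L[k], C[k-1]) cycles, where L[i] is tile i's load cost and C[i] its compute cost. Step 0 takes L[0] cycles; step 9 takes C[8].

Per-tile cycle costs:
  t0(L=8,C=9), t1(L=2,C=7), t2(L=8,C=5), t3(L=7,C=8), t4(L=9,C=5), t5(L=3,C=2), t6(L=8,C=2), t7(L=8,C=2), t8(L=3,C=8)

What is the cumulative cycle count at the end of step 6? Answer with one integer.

  0. 8=8c; end=8; A:t0 B:-
  1. max(2,9)=9c; end=17; A:t0 B:t1
  2. max(8,7)=8c; end=25; A:t2 B:t1
  3. max(7,5)=7c; end=32; A:t2 B:t3
  4. max(9,8)=9c; end=41; A:t4 B:t3
  5. max(3,5)=5c; end=46; A:t4 B:t5
  6. max(8,2)=8c; end=54; A:t6 B:t5
  7. max(8,2)=8c; end=62; A:t6 B:t7
  8. max(3,2)=3c; end=65; A:t8 B:t7
  9. 8=8c; end=73; A:t8 B:t7

end_cycle[6] = 54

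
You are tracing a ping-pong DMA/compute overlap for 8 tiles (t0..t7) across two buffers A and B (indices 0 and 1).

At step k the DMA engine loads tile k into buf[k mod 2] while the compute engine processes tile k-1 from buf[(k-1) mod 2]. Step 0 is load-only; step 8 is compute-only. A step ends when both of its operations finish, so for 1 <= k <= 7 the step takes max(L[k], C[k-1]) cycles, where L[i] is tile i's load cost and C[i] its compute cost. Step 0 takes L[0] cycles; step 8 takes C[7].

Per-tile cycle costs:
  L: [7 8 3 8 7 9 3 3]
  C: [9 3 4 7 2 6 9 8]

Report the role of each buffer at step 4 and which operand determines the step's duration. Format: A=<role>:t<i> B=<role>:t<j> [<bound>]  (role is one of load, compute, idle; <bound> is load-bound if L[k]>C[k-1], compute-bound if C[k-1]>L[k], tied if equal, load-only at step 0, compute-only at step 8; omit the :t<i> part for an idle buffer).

k=0 load=t0/7c comp=- wait=7 total=7
k=1 load=t1/8c comp=t0/9c wait=9 total=16
k=2 load=t2/3c comp=t1/3c wait=3 total=19
k=3 load=t3/8c comp=t2/4c wait=8 total=27
k=4 load=t4/7c comp=t3/7c wait=7 total=34
k=5 load=t5/9c comp=t4/2c wait=9 total=43
k=6 load=t6/3c comp=t5/6c wait=6 total=49
k=7 load=t7/3c comp=t6/9c wait=9 total=58
k=8 load=- comp=t7/8c wait=8 total=66

step 4: A=load:t4 B=compute:t3 [tied]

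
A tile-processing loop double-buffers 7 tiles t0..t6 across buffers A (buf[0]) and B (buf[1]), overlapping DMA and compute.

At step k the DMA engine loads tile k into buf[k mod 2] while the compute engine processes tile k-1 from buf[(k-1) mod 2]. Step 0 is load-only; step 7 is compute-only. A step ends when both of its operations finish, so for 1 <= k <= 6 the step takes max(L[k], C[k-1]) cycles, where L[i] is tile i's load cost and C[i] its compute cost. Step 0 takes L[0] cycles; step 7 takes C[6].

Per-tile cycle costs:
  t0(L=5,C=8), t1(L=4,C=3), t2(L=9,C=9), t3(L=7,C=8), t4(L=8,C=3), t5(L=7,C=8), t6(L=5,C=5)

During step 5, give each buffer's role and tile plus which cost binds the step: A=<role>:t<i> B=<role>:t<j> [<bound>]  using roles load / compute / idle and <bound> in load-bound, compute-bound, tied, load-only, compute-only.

[0] DMA t0→A (5c) ∥ CU idle ⇒ 5c, clock 5
[1] DMA t1→B (4c) ∥ CU A:t0 (8c) ⇒ 8c, clock 13
[2] DMA t2→A (9c) ∥ CU B:t1 (3c) ⇒ 9c, clock 22
[3] DMA t3→B (7c) ∥ CU A:t2 (9c) ⇒ 9c, clock 31
[4] DMA t4→A (8c) ∥ CU B:t3 (8c) ⇒ 8c, clock 39
[5] DMA t5→B (7c) ∥ CU A:t4 (3c) ⇒ 7c, clock 46
[6] DMA t6→A (5c) ∥ CU B:t5 (8c) ⇒ 8c, clock 54
[7] DMA idle ∥ CU A:t6 (5c) ⇒ 5c, clock 59

step 5: A=compute:t4 B=load:t5 [load-bound]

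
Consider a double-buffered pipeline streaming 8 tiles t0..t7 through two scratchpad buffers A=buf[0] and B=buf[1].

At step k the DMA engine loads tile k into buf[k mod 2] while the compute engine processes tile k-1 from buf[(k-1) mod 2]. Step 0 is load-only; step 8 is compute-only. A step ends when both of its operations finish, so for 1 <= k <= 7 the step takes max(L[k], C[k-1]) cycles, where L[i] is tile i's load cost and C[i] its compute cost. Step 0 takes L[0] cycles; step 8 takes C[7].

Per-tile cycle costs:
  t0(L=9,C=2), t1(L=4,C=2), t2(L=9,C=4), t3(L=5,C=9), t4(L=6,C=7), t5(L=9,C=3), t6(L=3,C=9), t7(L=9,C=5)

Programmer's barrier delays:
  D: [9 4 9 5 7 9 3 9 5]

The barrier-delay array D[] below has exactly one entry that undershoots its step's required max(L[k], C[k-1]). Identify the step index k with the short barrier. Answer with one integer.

[0] required=L[0]=9=9 vs D=9 ok
[1] required=max(L[1]=4,C[0]=2)=4 vs D=4 ok
[2] required=max(L[2]=9,C[1]=2)=9 vs D=9 ok
[3] required=max(L[3]=5,C[2]=4)=5 vs D=5 ok
[4] required=max(L[4]=6,C[3]=9)=9 vs D=7 SHORT
[5] required=max(L[5]=9,C[4]=7)=9 vs D=9 ok
[6] required=max(L[6]=3,C[5]=3)=3 vs D=3 ok
[7] required=max(L[7]=9,C[6]=9)=9 vs D=9 ok
[8] required=C[7]=5=5 vs D=5 ok

hazard at step 4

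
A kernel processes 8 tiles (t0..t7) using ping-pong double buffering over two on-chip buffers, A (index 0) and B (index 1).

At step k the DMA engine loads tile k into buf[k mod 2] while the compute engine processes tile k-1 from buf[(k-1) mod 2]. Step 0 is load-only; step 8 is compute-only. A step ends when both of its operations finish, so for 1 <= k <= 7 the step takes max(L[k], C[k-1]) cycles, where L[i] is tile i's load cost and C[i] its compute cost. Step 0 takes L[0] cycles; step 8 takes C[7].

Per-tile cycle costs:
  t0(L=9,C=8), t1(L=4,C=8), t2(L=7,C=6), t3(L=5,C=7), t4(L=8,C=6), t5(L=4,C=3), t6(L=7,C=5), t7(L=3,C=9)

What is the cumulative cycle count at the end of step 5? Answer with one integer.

end_cycle[5] = 45

step 0: L[0]=9 → dur=9, Σ=9 | A=load:t0 B=idle [load-only]
step 1: L[1]=4 C[0]=8 → dur=8, Σ=17 | A=compute:t0 B=load:t1 [compute-bound]
step 2: L[2]=7 C[1]=8 → dur=8, Σ=25 | A=load:t2 B=compute:t1 [compute-bound]
step 3: L[3]=5 C[2]=6 → dur=6, Σ=31 | A=compute:t2 B=load:t3 [compute-bound]
step 4: L[4]=8 C[3]=7 → dur=8, Σ=39 | A=load:t4 B=compute:t3 [load-bound]
step 5: L[5]=4 C[4]=6 → dur=6, Σ=45 | A=compute:t4 B=load:t5 [compute-bound]
step 6: L[6]=7 C[5]=3 → dur=7, Σ=52 | A=load:t6 B=compute:t5 [load-bound]
step 7: L[7]=3 C[6]=5 → dur=5, Σ=57 | A=compute:t6 B=load:t7 [compute-bound]
step 8: C[7]=9 → dur=9, Σ=66 | A=idle B=compute:t7 [compute-only]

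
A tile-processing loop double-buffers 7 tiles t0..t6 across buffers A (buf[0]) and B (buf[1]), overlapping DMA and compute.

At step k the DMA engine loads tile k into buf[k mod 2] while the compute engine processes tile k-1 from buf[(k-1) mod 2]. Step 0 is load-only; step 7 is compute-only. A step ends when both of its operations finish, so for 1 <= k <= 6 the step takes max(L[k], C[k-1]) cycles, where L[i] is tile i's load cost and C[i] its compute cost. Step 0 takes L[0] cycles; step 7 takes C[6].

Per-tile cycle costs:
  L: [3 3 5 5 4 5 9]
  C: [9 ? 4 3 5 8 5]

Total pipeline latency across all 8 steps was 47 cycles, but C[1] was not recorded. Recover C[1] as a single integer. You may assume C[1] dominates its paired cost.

step 0 | dur = L[0]=3 = 3
step 1 | dur = max(L[1]=3, C[0]=9) = 9
step 2 | dur = max(L[2]=5, C[1]=?) = C[1]  (unknown; binding)
step 3 | dur = max(L[3]=5, C[2]=4) = 5
step 4 | dur = max(L[4]=4, C[3]=3) = 4
step 5 | dur = max(L[5]=5, C[4]=5) = 5
step 6 | dur = max(L[6]=9, C[5]=8) = 9
step 7 | dur = C[6]=5 = 5
sum of known step durations = 40
dur[2] = total - known = 47 - 40 = 7
C[1] is the binding max in step 2, so C[1] = dur[2] = 7

C[1] = 7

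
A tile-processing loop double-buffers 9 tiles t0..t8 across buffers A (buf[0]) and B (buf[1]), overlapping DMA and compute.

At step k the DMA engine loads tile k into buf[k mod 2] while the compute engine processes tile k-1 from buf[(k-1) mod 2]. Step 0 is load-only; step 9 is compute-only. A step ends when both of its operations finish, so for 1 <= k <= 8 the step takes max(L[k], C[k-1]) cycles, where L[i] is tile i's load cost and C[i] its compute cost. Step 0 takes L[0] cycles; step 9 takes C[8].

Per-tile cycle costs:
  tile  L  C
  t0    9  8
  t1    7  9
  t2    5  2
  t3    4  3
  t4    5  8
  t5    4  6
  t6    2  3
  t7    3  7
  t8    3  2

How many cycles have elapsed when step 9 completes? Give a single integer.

step 0: L[0]=9 → dur=9, Σ=9 | A=load:t0 B=idle [load-only]
step 1: L[1]=7 C[0]=8 → dur=8, Σ=17 | A=compute:t0 B=load:t1 [compute-bound]
step 2: L[2]=5 C[1]=9 → dur=9, Σ=26 | A=load:t2 B=compute:t1 [compute-bound]
step 3: L[3]=4 C[2]=2 → dur=4, Σ=30 | A=compute:t2 B=load:t3 [load-bound]
step 4: L[4]=5 C[3]=3 → dur=5, Σ=35 | A=load:t4 B=compute:t3 [load-bound]
step 5: L[5]=4 C[4]=8 → dur=8, Σ=43 | A=compute:t4 B=load:t5 [compute-bound]
step 6: L[6]=2 C[5]=6 → dur=6, Σ=49 | A=load:t6 B=compute:t5 [compute-bound]
step 7: L[7]=3 C[6]=3 → dur=3, Σ=52 | A=compute:t6 B=load:t7 [tied]
step 8: L[8]=3 C[7]=7 → dur=7, Σ=59 | A=load:t8 B=compute:t7 [compute-bound]
step 9: C[8]=2 → dur=2, Σ=61 | A=compute:t8 B=idle [compute-only]

end_cycle[9] = 61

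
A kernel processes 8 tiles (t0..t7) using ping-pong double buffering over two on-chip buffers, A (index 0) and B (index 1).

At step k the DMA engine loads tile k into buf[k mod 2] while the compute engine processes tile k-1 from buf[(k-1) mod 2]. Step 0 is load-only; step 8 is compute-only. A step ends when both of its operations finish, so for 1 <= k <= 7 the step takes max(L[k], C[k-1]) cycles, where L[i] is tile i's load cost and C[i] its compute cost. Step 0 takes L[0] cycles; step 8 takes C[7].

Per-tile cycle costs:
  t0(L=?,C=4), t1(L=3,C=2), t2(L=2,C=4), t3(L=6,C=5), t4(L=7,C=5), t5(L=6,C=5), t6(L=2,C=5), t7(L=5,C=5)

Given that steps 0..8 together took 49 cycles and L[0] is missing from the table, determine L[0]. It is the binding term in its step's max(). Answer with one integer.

L[0] = 9

step 0 = dur = L[0]=? = L[0]  (unknown; binding)
step 1 = dur = max(L[1]=3, C[0]=4) = 4
step 2 = dur = max(L[2]=2, C[1]=2) = 2
step 3 = dur = max(L[3]=6, C[2]=4) = 6
step 4 = dur = max(L[4]=7, C[3]=5) = 7
step 5 = dur = max(L[5]=6, C[4]=5) = 6
step 6 = dur = max(L[6]=2, C[5]=5) = 5
step 7 = dur = max(L[7]=5, C[6]=5) = 5
step 8 = dur = C[7]=5 = 5
sum of known step durations = 40
dur[0] = total - known = 49 - 40 = 9
L[0] is the binding max in step 0, so L[0] = dur[0] = 9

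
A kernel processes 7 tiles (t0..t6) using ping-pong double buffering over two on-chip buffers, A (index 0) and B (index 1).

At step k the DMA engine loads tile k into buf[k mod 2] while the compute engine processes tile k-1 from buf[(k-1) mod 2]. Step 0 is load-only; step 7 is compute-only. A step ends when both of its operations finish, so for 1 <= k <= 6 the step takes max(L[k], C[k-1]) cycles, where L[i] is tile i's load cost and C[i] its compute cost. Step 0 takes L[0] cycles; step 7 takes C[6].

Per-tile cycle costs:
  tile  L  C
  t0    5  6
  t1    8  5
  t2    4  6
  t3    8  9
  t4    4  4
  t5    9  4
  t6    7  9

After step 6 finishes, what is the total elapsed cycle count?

end_cycle[6] = 51

  0. 5=5c; end=5; A:t0 B:-
  1. max(8,6)=8c; end=13; A:t0 B:t1
  2. max(4,5)=5c; end=18; A:t2 B:t1
  3. max(8,6)=8c; end=26; A:t2 B:t3
  4. max(4,9)=9c; end=35; A:t4 B:t3
  5. max(9,4)=9c; end=44; A:t4 B:t5
  6. max(7,4)=7c; end=51; A:t6 B:t5
  7. 9=9c; end=60; A:t6 B:t5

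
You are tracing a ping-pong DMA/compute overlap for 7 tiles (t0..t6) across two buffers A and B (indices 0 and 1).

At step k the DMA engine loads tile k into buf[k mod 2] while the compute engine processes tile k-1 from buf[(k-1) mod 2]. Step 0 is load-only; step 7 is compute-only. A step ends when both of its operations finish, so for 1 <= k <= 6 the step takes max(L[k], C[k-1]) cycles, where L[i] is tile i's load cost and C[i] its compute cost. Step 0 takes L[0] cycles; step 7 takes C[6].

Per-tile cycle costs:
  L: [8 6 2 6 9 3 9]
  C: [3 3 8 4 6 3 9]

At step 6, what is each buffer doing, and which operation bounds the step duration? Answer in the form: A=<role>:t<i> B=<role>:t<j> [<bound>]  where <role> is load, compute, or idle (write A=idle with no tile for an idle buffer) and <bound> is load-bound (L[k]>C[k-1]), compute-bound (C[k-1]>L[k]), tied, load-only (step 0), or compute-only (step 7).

step 6: A=load:t6 B=compute:t5 [load-bound]

k=0 load=t0/8c comp=- wait=8 total=8
k=1 load=t1/6c comp=t0/3c wait=6 total=14
k=2 load=t2/2c comp=t1/3c wait=3 total=17
k=3 load=t3/6c comp=t2/8c wait=8 total=25
k=4 load=t4/9c comp=t3/4c wait=9 total=34
k=5 load=t5/3c comp=t4/6c wait=6 total=40
k=6 load=t6/9c comp=t5/3c wait=9 total=49
k=7 load=- comp=t6/9c wait=9 total=58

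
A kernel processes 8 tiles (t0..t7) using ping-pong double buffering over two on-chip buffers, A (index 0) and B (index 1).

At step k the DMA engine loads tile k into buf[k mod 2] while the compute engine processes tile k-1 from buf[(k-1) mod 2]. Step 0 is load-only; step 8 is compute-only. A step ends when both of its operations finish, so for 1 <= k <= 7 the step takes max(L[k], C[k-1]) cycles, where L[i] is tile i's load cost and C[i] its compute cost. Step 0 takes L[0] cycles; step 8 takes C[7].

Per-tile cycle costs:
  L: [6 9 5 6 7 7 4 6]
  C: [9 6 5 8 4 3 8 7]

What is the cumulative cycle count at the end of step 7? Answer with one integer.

end_cycle[7] = 54

step 0: L[0]=6 → dur=6, Σ=6 | A=load:t0 B=idle [load-only]
step 1: L[1]=9 C[0]=9 → dur=9, Σ=15 | A=compute:t0 B=load:t1 [tied]
step 2: L[2]=5 C[1]=6 → dur=6, Σ=21 | A=load:t2 B=compute:t1 [compute-bound]
step 3: L[3]=6 C[2]=5 → dur=6, Σ=27 | A=compute:t2 B=load:t3 [load-bound]
step 4: L[4]=7 C[3]=8 → dur=8, Σ=35 | A=load:t4 B=compute:t3 [compute-bound]
step 5: L[5]=7 C[4]=4 → dur=7, Σ=42 | A=compute:t4 B=load:t5 [load-bound]
step 6: L[6]=4 C[5]=3 → dur=4, Σ=46 | A=load:t6 B=compute:t5 [load-bound]
step 7: L[7]=6 C[6]=8 → dur=8, Σ=54 | A=compute:t6 B=load:t7 [compute-bound]
step 8: C[7]=7 → dur=7, Σ=61 | A=idle B=compute:t7 [compute-only]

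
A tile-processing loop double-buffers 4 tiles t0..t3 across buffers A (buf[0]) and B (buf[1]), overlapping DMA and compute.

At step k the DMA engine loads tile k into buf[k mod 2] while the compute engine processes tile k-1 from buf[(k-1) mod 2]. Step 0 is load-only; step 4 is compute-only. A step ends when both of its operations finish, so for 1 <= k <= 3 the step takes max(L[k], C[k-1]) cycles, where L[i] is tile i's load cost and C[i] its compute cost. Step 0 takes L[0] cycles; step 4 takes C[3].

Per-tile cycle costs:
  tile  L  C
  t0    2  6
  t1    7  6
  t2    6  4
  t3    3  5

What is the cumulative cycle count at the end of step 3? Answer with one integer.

end_cycle[3] = 19

[0] DMA t0→A (2c) ∥ CU idle ⇒ 2c, clock 2
[1] DMA t1→B (7c) ∥ CU A:t0 (6c) ⇒ 7c, clock 9
[2] DMA t2→A (6c) ∥ CU B:t1 (6c) ⇒ 6c, clock 15
[3] DMA t3→B (3c) ∥ CU A:t2 (4c) ⇒ 4c, clock 19
[4] DMA idle ∥ CU B:t3 (5c) ⇒ 5c, clock 24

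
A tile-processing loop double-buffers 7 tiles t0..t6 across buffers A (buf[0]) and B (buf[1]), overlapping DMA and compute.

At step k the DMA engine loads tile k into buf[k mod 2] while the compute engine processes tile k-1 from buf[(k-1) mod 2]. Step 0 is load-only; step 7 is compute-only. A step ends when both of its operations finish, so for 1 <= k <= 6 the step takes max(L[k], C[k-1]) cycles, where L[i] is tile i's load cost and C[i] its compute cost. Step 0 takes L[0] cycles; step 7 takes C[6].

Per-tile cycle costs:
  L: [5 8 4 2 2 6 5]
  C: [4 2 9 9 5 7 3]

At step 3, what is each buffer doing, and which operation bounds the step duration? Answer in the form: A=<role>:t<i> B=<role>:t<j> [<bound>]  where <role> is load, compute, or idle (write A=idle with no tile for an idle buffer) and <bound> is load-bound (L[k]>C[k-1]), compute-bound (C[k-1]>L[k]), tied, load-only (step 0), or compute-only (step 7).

k=0 load=t0/5c comp=- wait=5 total=5
k=1 load=t1/8c comp=t0/4c wait=8 total=13
k=2 load=t2/4c comp=t1/2c wait=4 total=17
k=3 load=t3/2c comp=t2/9c wait=9 total=26
k=4 load=t4/2c comp=t3/9c wait=9 total=35
k=5 load=t5/6c comp=t4/5c wait=6 total=41
k=6 load=t6/5c comp=t5/7c wait=7 total=48
k=7 load=- comp=t6/3c wait=3 total=51

step 3: A=compute:t2 B=load:t3 [compute-bound]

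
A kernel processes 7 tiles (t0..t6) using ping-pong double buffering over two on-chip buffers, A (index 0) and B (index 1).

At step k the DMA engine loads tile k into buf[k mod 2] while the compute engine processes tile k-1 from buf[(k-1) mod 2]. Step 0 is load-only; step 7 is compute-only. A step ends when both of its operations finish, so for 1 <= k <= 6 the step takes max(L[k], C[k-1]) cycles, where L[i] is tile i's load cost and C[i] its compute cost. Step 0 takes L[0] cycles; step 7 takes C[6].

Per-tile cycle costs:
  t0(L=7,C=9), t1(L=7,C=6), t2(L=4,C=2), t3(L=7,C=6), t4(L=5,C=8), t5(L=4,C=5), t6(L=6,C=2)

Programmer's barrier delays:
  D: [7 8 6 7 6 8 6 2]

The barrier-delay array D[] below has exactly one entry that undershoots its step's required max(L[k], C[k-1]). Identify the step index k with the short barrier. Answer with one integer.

k=0 barrier L[0]=7→7c, D[0]=7 ok
k=1 barrier max(L[1]=7,C[0]=9)→9c, D[1]=8 SHORT
k=2 barrier max(L[2]=4,C[1]=6)→6c, D[2]=6 ok
k=3 barrier max(L[3]=7,C[2]=2)→7c, D[3]=7 ok
k=4 barrier max(L[4]=5,C[3]=6)→6c, D[4]=6 ok
k=5 barrier max(L[5]=4,C[4]=8)→8c, D[5]=8 ok
k=6 barrier max(L[6]=6,C[5]=5)→6c, D[6]=6 ok
k=7 barrier C[6]=2→2c, D[7]=2 ok

hazard at step 1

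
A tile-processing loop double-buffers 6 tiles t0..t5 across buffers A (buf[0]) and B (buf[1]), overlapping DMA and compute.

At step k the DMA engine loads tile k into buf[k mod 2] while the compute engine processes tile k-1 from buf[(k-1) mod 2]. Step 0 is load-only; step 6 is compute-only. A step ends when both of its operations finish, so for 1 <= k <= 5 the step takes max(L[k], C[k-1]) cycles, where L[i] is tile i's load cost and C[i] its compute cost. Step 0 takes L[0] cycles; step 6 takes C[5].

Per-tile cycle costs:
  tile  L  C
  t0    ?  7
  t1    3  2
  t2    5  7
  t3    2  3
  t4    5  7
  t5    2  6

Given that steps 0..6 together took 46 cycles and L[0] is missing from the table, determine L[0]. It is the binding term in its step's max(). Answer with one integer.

step 0: dur = L[0]=? = L[0]  (unknown; binding)
step 1: dur = max(L[1]=3, C[0]=7) = 7
step 2: dur = max(L[2]=5, C[1]=2) = 5
step 3: dur = max(L[3]=2, C[2]=7) = 7
step 4: dur = max(L[4]=5, C[3]=3) = 5
step 5: dur = max(L[5]=2, C[4]=7) = 7
step 6: dur = C[5]=6 = 6
sum of known step durations = 37
dur[0] = total - known = 46 - 37 = 9
L[0] is the binding max in step 0, so L[0] = dur[0] = 9

L[0] = 9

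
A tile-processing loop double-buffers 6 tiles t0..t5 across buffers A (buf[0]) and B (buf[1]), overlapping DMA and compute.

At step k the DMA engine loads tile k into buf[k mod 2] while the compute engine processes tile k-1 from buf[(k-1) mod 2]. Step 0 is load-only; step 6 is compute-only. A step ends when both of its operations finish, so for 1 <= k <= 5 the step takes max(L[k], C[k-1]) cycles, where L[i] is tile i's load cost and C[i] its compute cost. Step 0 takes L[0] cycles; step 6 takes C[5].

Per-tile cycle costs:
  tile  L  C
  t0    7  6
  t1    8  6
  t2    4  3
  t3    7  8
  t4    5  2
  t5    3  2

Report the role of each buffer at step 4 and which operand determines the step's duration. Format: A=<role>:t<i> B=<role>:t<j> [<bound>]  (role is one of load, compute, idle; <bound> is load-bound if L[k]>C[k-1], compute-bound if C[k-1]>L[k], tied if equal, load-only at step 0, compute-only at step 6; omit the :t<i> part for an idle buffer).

step 4: A=load:t4 B=compute:t3 [compute-bound]

step 0: L[0]=7 → dur=7, Σ=7 | A=load:t0 B=idle [load-only]
step 1: L[1]=8 C[0]=6 → dur=8, Σ=15 | A=compute:t0 B=load:t1 [load-bound]
step 2: L[2]=4 C[1]=6 → dur=6, Σ=21 | A=load:t2 B=compute:t1 [compute-bound]
step 3: L[3]=7 C[2]=3 → dur=7, Σ=28 | A=compute:t2 B=load:t3 [load-bound]
step 4: L[4]=5 C[3]=8 → dur=8, Σ=36 | A=load:t4 B=compute:t3 [compute-bound]
step 5: L[5]=3 C[4]=2 → dur=3, Σ=39 | A=compute:t4 B=load:t5 [load-bound]
step 6: C[5]=2 → dur=2, Σ=41 | A=idle B=compute:t5 [compute-only]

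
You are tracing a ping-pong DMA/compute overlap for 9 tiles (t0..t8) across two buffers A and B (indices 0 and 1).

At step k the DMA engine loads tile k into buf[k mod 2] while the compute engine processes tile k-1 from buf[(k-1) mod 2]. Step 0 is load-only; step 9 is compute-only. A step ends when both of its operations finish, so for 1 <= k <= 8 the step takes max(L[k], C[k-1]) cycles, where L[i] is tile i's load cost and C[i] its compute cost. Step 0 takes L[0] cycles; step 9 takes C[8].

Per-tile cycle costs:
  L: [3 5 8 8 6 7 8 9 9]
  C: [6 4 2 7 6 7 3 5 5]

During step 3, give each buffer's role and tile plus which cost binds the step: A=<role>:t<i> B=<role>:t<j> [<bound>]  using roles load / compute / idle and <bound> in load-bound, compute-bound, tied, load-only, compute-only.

step 3: A=compute:t2 B=load:t3 [load-bound]

step 0: L[0]=3 → dur=3, Σ=3 | A=load:t0 B=idle [load-only]
step 1: L[1]=5 C[0]=6 → dur=6, Σ=9 | A=compute:t0 B=load:t1 [compute-bound]
step 2: L[2]=8 C[1]=4 → dur=8, Σ=17 | A=load:t2 B=compute:t1 [load-bound]
step 3: L[3]=8 C[2]=2 → dur=8, Σ=25 | A=compute:t2 B=load:t3 [load-bound]
step 4: L[4]=6 C[3]=7 → dur=7, Σ=32 | A=load:t4 B=compute:t3 [compute-bound]
step 5: L[5]=7 C[4]=6 → dur=7, Σ=39 | A=compute:t4 B=load:t5 [load-bound]
step 6: L[6]=8 C[5]=7 → dur=8, Σ=47 | A=load:t6 B=compute:t5 [load-bound]
step 7: L[7]=9 C[6]=3 → dur=9, Σ=56 | A=compute:t6 B=load:t7 [load-bound]
step 8: L[8]=9 C[7]=5 → dur=9, Σ=65 | A=load:t8 B=compute:t7 [load-bound]
step 9: C[8]=5 → dur=5, Σ=70 | A=compute:t8 B=idle [compute-only]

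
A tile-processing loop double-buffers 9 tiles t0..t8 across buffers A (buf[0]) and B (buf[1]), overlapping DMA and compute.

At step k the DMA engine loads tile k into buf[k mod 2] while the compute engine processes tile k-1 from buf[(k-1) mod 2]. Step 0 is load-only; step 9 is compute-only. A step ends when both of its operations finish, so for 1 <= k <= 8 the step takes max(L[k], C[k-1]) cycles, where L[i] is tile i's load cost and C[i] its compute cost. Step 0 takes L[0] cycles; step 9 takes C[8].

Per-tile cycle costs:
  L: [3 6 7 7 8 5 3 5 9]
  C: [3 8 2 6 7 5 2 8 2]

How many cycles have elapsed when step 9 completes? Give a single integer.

step 0: L[0]=3 → dur=3, Σ=3 | A=load:t0 B=idle [load-only]
step 1: L[1]=6 C[0]=3 → dur=6, Σ=9 | A=compute:t0 B=load:t1 [load-bound]
step 2: L[2]=7 C[1]=8 → dur=8, Σ=17 | A=load:t2 B=compute:t1 [compute-bound]
step 3: L[3]=7 C[2]=2 → dur=7, Σ=24 | A=compute:t2 B=load:t3 [load-bound]
step 4: L[4]=8 C[3]=6 → dur=8, Σ=32 | A=load:t4 B=compute:t3 [load-bound]
step 5: L[5]=5 C[4]=7 → dur=7, Σ=39 | A=compute:t4 B=load:t5 [compute-bound]
step 6: L[6]=3 C[5]=5 → dur=5, Σ=44 | A=load:t6 B=compute:t5 [compute-bound]
step 7: L[7]=5 C[6]=2 → dur=5, Σ=49 | A=compute:t6 B=load:t7 [load-bound]
step 8: L[8]=9 C[7]=8 → dur=9, Σ=58 | A=load:t8 B=compute:t7 [load-bound]
step 9: C[8]=2 → dur=2, Σ=60 | A=compute:t8 B=idle [compute-only]

end_cycle[9] = 60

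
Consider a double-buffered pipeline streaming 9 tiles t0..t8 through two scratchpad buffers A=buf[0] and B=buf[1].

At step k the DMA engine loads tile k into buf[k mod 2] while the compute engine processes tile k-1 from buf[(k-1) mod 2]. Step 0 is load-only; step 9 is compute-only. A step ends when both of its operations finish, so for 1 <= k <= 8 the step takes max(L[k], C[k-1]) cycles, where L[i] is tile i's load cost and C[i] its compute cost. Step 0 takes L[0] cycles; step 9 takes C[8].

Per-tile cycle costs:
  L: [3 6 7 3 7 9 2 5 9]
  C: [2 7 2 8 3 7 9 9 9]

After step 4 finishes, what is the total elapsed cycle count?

end_cycle[4] = 27

  0. 3=3c; end=3; A:t0 B:-
  1. max(6,2)=6c; end=9; A:t0 B:t1
  2. max(7,7)=7c; end=16; A:t2 B:t1
  3. max(3,2)=3c; end=19; A:t2 B:t3
  4. max(7,8)=8c; end=27; A:t4 B:t3
  5. max(9,3)=9c; end=36; A:t4 B:t5
  6. max(2,7)=7c; end=43; A:t6 B:t5
  7. max(5,9)=9c; end=52; A:t6 B:t7
  8. max(9,9)=9c; end=61; A:t8 B:t7
  9. 9=9c; end=70; A:t8 B:t7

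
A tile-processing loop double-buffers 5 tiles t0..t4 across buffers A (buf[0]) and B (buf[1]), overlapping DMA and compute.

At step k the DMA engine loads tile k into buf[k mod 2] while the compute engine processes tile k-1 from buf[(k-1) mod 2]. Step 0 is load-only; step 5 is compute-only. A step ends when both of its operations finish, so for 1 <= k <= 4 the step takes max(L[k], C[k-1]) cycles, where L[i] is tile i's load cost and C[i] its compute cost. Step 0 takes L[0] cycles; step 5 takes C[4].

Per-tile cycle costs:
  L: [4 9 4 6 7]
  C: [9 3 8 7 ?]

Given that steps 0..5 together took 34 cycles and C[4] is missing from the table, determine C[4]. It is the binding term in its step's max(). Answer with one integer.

C[4] = 2

step 0: dur = L[0]=4 = 4
step 1: dur = max(L[1]=9, C[0]=9) = 9
step 2: dur = max(L[2]=4, C[1]=3) = 4
step 3: dur = max(L[3]=6, C[2]=8) = 8
step 4: dur = max(L[4]=7, C[3]=7) = 7
step 5: dur = C[4]=? = C[4]  (unknown; binding)
sum of known step durations = 32
dur[5] = total - known = 34 - 32 = 2
C[4] is the binding max in step 5, so C[4] = dur[5] = 2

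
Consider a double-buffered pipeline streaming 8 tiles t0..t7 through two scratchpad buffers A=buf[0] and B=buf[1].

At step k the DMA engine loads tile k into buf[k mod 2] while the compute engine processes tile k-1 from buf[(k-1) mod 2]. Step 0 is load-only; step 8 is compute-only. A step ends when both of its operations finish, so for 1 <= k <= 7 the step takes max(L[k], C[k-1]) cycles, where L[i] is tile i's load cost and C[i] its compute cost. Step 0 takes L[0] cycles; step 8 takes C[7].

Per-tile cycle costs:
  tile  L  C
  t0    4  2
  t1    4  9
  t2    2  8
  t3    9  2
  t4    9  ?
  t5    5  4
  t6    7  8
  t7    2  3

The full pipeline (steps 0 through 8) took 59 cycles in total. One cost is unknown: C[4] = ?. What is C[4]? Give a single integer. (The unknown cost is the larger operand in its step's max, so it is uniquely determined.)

C[4] = 6

step 0 = dur = L[0]=4 = 4
step 1 = dur = max(L[1]=4, C[0]=2) = 4
step 2 = dur = max(L[2]=2, C[1]=9) = 9
step 3 = dur = max(L[3]=9, C[2]=8) = 9
step 4 = dur = max(L[4]=9, C[3]=2) = 9
step 5 = dur = max(L[5]=5, C[4]=?) = C[4]  (unknown; binding)
step 6 = dur = max(L[6]=7, C[5]=4) = 7
step 7 = dur = max(L[7]=2, C[6]=8) = 8
step 8 = dur = C[7]=3 = 3
sum of known step durations = 53
dur[5] = total - known = 59 - 53 = 6
C[4] is the binding max in step 5, so C[4] = dur[5] = 6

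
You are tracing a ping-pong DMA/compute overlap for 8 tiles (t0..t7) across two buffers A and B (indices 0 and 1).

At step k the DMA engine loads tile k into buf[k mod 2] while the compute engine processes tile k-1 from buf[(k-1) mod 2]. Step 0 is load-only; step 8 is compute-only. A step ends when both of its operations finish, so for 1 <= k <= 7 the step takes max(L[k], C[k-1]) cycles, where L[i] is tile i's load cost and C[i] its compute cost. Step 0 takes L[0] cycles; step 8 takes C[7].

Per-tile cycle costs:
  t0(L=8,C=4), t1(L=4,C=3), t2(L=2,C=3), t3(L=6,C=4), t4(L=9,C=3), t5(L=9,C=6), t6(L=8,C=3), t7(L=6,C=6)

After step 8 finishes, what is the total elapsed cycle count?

end_cycle[8] = 59

step 0: L[0]=8 → dur=8, Σ=8 | A=load:t0 B=idle [load-only]
step 1: L[1]=4 C[0]=4 → dur=4, Σ=12 | A=compute:t0 B=load:t1 [tied]
step 2: L[2]=2 C[1]=3 → dur=3, Σ=15 | A=load:t2 B=compute:t1 [compute-bound]
step 3: L[3]=6 C[2]=3 → dur=6, Σ=21 | A=compute:t2 B=load:t3 [load-bound]
step 4: L[4]=9 C[3]=4 → dur=9, Σ=30 | A=load:t4 B=compute:t3 [load-bound]
step 5: L[5]=9 C[4]=3 → dur=9, Σ=39 | A=compute:t4 B=load:t5 [load-bound]
step 6: L[6]=8 C[5]=6 → dur=8, Σ=47 | A=load:t6 B=compute:t5 [load-bound]
step 7: L[7]=6 C[6]=3 → dur=6, Σ=53 | A=compute:t6 B=load:t7 [load-bound]
step 8: C[7]=6 → dur=6, Σ=59 | A=idle B=compute:t7 [compute-only]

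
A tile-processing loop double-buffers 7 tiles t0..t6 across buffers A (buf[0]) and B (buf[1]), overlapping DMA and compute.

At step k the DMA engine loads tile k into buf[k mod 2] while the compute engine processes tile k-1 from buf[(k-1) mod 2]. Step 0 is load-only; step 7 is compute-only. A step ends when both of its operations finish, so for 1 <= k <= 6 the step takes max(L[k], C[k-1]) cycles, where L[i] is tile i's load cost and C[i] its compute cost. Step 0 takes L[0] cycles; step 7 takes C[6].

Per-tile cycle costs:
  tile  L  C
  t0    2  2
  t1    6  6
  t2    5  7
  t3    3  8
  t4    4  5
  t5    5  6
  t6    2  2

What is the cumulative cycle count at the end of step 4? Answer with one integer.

end_cycle[4] = 29

step 0: L[0]=2 → dur=2, Σ=2 | A=load:t0 B=idle [load-only]
step 1: L[1]=6 C[0]=2 → dur=6, Σ=8 | A=compute:t0 B=load:t1 [load-bound]
step 2: L[2]=5 C[1]=6 → dur=6, Σ=14 | A=load:t2 B=compute:t1 [compute-bound]
step 3: L[3]=3 C[2]=7 → dur=7, Σ=21 | A=compute:t2 B=load:t3 [compute-bound]
step 4: L[4]=4 C[3]=8 → dur=8, Σ=29 | A=load:t4 B=compute:t3 [compute-bound]
step 5: L[5]=5 C[4]=5 → dur=5, Σ=34 | A=compute:t4 B=load:t5 [tied]
step 6: L[6]=2 C[5]=6 → dur=6, Σ=40 | A=load:t6 B=compute:t5 [compute-bound]
step 7: C[6]=2 → dur=2, Σ=42 | A=compute:t6 B=idle [compute-only]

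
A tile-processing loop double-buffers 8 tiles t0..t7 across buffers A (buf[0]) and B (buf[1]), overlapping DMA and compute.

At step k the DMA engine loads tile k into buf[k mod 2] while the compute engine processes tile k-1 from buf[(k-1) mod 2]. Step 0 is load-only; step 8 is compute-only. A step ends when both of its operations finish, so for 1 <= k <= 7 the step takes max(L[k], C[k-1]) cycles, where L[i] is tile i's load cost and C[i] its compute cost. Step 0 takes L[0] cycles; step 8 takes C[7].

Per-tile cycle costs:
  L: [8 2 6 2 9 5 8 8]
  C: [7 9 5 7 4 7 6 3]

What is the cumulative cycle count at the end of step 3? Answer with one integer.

  0. 8=8c; end=8; A:t0 B:-
  1. max(2,7)=7c; end=15; A:t0 B:t1
  2. max(6,9)=9c; end=24; A:t2 B:t1
  3. max(2,5)=5c; end=29; A:t2 B:t3
  4. max(9,7)=9c; end=38; A:t4 B:t3
  5. max(5,4)=5c; end=43; A:t4 B:t5
  6. max(8,7)=8c; end=51; A:t6 B:t5
  7. max(8,6)=8c; end=59; A:t6 B:t7
  8. 3=3c; end=62; A:t6 B:t7

end_cycle[3] = 29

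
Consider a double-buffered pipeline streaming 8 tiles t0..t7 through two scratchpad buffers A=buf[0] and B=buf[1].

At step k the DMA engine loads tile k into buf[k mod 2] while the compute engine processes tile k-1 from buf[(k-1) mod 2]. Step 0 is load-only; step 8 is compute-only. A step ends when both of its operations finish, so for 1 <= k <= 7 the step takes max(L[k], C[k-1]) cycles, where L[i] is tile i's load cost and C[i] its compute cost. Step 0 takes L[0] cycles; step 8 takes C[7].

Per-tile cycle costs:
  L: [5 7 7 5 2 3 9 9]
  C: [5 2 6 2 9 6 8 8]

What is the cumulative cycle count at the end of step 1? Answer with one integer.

end_cycle[1] = 12

k=0 load=t0/5c comp=- wait=5 total=5
k=1 load=t1/7c comp=t0/5c wait=7 total=12
k=2 load=t2/7c comp=t1/2c wait=7 total=19
k=3 load=t3/5c comp=t2/6c wait=6 total=25
k=4 load=t4/2c comp=t3/2c wait=2 total=27
k=5 load=t5/3c comp=t4/9c wait=9 total=36
k=6 load=t6/9c comp=t5/6c wait=9 total=45
k=7 load=t7/9c comp=t6/8c wait=9 total=54
k=8 load=- comp=t7/8c wait=8 total=62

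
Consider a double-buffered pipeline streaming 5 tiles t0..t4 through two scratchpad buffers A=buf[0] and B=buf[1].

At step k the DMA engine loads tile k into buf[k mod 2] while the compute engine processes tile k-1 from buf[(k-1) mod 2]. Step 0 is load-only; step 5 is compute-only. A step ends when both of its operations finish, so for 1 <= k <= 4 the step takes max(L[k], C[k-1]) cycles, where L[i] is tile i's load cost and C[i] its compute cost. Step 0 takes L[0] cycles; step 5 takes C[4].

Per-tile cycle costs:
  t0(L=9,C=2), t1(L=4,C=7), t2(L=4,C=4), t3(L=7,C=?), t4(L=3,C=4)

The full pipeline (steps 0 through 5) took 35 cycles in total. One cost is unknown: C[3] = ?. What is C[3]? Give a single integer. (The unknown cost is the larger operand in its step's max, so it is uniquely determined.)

step 0 → dur = L[0]=9 = 9
step 1 → dur = max(L[1]=4, C[0]=2) = 4
step 2 → dur = max(L[2]=4, C[1]=7) = 7
step 3 → dur = max(L[3]=7, C[2]=4) = 7
step 4 → dur = max(L[4]=3, C[3]=?) = C[3]  (unknown; binding)
step 5 → dur = C[4]=4 = 4
sum of known step durations = 31
dur[4] = total - known = 35 - 31 = 4
C[3] is the binding max in step 4, so C[3] = dur[4] = 4

C[3] = 4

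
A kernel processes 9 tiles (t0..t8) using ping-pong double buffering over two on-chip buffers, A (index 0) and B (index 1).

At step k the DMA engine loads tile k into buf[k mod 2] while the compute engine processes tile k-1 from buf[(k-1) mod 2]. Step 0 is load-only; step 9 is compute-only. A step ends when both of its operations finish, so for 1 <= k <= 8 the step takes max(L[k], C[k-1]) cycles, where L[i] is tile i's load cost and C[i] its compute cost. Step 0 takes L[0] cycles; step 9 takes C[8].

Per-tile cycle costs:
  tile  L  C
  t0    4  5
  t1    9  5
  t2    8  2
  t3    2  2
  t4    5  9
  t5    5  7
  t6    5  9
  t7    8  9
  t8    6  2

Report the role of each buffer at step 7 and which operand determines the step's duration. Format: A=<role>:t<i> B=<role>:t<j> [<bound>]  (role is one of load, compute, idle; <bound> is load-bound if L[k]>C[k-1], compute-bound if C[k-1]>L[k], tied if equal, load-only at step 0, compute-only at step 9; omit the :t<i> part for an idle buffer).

step 7: A=compute:t6 B=load:t7 [compute-bound]

k=0 load=t0/4c comp=- wait=4 total=4
k=1 load=t1/9c comp=t0/5c wait=9 total=13
k=2 load=t2/8c comp=t1/5c wait=8 total=21
k=3 load=t3/2c comp=t2/2c wait=2 total=23
k=4 load=t4/5c comp=t3/2c wait=5 total=28
k=5 load=t5/5c comp=t4/9c wait=9 total=37
k=6 load=t6/5c comp=t5/7c wait=7 total=44
k=7 load=t7/8c comp=t6/9c wait=9 total=53
k=8 load=t8/6c comp=t7/9c wait=9 total=62
k=9 load=- comp=t8/2c wait=2 total=64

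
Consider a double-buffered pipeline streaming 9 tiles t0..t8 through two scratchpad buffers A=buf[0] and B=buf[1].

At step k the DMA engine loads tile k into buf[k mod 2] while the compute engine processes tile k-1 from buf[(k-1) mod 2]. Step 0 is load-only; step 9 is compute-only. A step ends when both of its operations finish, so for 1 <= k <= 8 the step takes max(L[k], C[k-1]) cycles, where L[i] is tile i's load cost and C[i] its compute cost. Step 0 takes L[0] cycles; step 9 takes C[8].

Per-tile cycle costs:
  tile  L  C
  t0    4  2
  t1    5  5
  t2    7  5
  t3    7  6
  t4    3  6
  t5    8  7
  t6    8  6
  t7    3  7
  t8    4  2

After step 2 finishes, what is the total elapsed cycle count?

  0. 4=4c; end=4; A:t0 B:-
  1. max(5,2)=5c; end=9; A:t0 B:t1
  2. max(7,5)=7c; end=16; A:t2 B:t1
  3. max(7,5)=7c; end=23; A:t2 B:t3
  4. max(3,6)=6c; end=29; A:t4 B:t3
  5. max(8,6)=8c; end=37; A:t4 B:t5
  6. max(8,7)=8c; end=45; A:t6 B:t5
  7. max(3,6)=6c; end=51; A:t6 B:t7
  8. max(4,7)=7c; end=58; A:t8 B:t7
  9. 2=2c; end=60; A:t8 B:t7

end_cycle[2] = 16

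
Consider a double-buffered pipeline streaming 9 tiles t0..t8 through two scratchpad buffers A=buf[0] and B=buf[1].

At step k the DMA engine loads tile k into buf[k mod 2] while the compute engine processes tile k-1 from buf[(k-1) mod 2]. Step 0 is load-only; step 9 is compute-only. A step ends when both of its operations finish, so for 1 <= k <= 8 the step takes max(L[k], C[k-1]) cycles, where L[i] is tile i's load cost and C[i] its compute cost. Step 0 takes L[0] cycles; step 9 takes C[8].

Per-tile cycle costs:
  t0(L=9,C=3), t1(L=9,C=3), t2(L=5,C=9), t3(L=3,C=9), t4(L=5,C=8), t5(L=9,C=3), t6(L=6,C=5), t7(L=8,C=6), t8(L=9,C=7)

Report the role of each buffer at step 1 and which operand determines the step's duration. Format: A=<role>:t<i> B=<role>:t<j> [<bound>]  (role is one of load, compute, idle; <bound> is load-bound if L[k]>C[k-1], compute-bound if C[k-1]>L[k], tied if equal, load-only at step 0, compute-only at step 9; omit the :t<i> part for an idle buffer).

step 1: A=compute:t0 B=load:t1 [load-bound]

  0. 9=9c; end=9; A:t0 B:-
  1. max(9,3)=9c; end=18; A:t0 B:t1
  2. max(5,3)=5c; end=23; A:t2 B:t1
  3. max(3,9)=9c; end=32; A:t2 B:t3
  4. max(5,9)=9c; end=41; A:t4 B:t3
  5. max(9,8)=9c; end=50; A:t4 B:t5
  6. max(6,3)=6c; end=56; A:t6 B:t5
  7. max(8,5)=8c; end=64; A:t6 B:t7
  8. max(9,6)=9c; end=73; A:t8 B:t7
  9. 7=7c; end=80; A:t8 B:t7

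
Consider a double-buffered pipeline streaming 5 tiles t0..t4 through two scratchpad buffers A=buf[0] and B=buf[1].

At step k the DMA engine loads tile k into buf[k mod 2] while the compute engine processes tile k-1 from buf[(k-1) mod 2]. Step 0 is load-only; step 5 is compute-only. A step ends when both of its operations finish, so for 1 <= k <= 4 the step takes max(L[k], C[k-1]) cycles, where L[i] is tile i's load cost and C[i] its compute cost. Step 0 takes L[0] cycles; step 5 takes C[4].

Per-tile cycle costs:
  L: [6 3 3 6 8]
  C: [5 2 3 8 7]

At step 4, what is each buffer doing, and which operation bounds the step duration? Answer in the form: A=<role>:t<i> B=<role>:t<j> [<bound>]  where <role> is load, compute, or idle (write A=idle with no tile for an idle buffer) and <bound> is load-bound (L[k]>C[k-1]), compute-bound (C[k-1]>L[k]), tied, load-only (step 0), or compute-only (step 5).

step 4: A=load:t4 B=compute:t3 [tied]

[0] DMA t0→A (6c) ∥ CU idle ⇒ 6c, clock 6
[1] DMA t1→B (3c) ∥ CU A:t0 (5c) ⇒ 5c, clock 11
[2] DMA t2→A (3c) ∥ CU B:t1 (2c) ⇒ 3c, clock 14
[3] DMA t3→B (6c) ∥ CU A:t2 (3c) ⇒ 6c, clock 20
[4] DMA t4→A (8c) ∥ CU B:t3 (8c) ⇒ 8c, clock 28
[5] DMA idle ∥ CU A:t4 (7c) ⇒ 7c, clock 35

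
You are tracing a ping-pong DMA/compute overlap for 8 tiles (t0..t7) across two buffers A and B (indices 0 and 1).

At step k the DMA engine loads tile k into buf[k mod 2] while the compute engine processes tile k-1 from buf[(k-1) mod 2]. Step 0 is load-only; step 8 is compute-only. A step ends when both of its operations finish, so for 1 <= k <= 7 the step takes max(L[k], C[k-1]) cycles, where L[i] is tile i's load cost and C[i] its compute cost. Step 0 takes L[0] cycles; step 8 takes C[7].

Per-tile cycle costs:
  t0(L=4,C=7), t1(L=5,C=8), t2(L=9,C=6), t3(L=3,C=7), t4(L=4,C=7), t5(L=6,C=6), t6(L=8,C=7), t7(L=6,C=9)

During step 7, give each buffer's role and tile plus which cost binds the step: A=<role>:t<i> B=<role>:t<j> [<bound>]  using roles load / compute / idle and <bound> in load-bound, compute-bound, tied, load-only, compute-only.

step 7: A=compute:t6 B=load:t7 [compute-bound]

step 0: L[0]=4 → dur=4, Σ=4 | A=load:t0 B=idle [load-only]
step 1: L[1]=5 C[0]=7 → dur=7, Σ=11 | A=compute:t0 B=load:t1 [compute-bound]
step 2: L[2]=9 C[1]=8 → dur=9, Σ=20 | A=load:t2 B=compute:t1 [load-bound]
step 3: L[3]=3 C[2]=6 → dur=6, Σ=26 | A=compute:t2 B=load:t3 [compute-bound]
step 4: L[4]=4 C[3]=7 → dur=7, Σ=33 | A=load:t4 B=compute:t3 [compute-bound]
step 5: L[5]=6 C[4]=7 → dur=7, Σ=40 | A=compute:t4 B=load:t5 [compute-bound]
step 6: L[6]=8 C[5]=6 → dur=8, Σ=48 | A=load:t6 B=compute:t5 [load-bound]
step 7: L[7]=6 C[6]=7 → dur=7, Σ=55 | A=compute:t6 B=load:t7 [compute-bound]
step 8: C[7]=9 → dur=9, Σ=64 | A=idle B=compute:t7 [compute-only]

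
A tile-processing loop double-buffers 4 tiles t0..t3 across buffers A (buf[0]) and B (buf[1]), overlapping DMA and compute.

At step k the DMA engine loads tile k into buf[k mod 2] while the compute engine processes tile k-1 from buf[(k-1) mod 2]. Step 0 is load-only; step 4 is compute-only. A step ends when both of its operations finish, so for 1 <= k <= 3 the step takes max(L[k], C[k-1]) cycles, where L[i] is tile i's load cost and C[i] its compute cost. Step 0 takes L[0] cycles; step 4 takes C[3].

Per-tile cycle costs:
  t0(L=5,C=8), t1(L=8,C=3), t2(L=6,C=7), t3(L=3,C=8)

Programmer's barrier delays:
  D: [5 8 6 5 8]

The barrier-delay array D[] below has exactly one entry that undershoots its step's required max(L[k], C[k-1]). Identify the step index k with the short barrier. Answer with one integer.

step 0: need L[0]=5 = 5; D[0]=5 ok
step 1: need max(L[1]=8,C[0]=8) = 8; D[1]=8 ok
step 2: need max(L[2]=6,C[1]=3) = 6; D[2]=6 ok
step 3: need max(L[3]=3,C[2]=7) = 7; D[3]=5 SHORT
step 4: need C[3]=8 = 8; D[4]=8 ok

hazard at step 3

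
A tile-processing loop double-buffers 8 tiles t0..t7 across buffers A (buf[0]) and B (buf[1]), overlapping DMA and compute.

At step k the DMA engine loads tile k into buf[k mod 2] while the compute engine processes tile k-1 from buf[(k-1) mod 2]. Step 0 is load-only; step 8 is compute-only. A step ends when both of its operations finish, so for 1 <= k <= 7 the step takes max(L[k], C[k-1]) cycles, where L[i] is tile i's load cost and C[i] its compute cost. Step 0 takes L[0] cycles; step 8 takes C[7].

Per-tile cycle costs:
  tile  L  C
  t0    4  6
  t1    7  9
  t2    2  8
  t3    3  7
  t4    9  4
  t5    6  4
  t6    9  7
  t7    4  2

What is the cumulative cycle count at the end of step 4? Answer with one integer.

end_cycle[4] = 37

step 0: L[0]=4 → dur=4, Σ=4 | A=load:t0 B=idle [load-only]
step 1: L[1]=7 C[0]=6 → dur=7, Σ=11 | A=compute:t0 B=load:t1 [load-bound]
step 2: L[2]=2 C[1]=9 → dur=9, Σ=20 | A=load:t2 B=compute:t1 [compute-bound]
step 3: L[3]=3 C[2]=8 → dur=8, Σ=28 | A=compute:t2 B=load:t3 [compute-bound]
step 4: L[4]=9 C[3]=7 → dur=9, Σ=37 | A=load:t4 B=compute:t3 [load-bound]
step 5: L[5]=6 C[4]=4 → dur=6, Σ=43 | A=compute:t4 B=load:t5 [load-bound]
step 6: L[6]=9 C[5]=4 → dur=9, Σ=52 | A=load:t6 B=compute:t5 [load-bound]
step 7: L[7]=4 C[6]=7 → dur=7, Σ=59 | A=compute:t6 B=load:t7 [compute-bound]
step 8: C[7]=2 → dur=2, Σ=61 | A=idle B=compute:t7 [compute-only]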